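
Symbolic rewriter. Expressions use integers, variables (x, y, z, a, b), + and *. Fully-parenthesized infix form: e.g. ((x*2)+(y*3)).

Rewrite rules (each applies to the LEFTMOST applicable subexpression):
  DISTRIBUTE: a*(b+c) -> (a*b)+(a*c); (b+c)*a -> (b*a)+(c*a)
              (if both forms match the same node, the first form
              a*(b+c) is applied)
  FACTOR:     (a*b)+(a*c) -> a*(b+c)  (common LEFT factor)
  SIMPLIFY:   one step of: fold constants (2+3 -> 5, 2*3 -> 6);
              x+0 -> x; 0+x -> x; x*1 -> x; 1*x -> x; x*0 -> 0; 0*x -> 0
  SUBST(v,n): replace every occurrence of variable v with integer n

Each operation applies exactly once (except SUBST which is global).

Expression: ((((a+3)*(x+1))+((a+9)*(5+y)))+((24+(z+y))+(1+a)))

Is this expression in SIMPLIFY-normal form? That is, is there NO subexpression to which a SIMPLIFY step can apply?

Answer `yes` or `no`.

Answer: yes

Derivation:
Expression: ((((a+3)*(x+1))+((a+9)*(5+y)))+((24+(z+y))+(1+a)))
Scanning for simplifiable subexpressions (pre-order)...
  at root: ((((a+3)*(x+1))+((a+9)*(5+y)))+((24+(z+y))+(1+a))) (not simplifiable)
  at L: (((a+3)*(x+1))+((a+9)*(5+y))) (not simplifiable)
  at LL: ((a+3)*(x+1)) (not simplifiable)
  at LLL: (a+3) (not simplifiable)
  at LLR: (x+1) (not simplifiable)
  at LR: ((a+9)*(5+y)) (not simplifiable)
  at LRL: (a+9) (not simplifiable)
  at LRR: (5+y) (not simplifiable)
  at R: ((24+(z+y))+(1+a)) (not simplifiable)
  at RL: (24+(z+y)) (not simplifiable)
  at RLR: (z+y) (not simplifiable)
  at RR: (1+a) (not simplifiable)
Result: no simplifiable subexpression found -> normal form.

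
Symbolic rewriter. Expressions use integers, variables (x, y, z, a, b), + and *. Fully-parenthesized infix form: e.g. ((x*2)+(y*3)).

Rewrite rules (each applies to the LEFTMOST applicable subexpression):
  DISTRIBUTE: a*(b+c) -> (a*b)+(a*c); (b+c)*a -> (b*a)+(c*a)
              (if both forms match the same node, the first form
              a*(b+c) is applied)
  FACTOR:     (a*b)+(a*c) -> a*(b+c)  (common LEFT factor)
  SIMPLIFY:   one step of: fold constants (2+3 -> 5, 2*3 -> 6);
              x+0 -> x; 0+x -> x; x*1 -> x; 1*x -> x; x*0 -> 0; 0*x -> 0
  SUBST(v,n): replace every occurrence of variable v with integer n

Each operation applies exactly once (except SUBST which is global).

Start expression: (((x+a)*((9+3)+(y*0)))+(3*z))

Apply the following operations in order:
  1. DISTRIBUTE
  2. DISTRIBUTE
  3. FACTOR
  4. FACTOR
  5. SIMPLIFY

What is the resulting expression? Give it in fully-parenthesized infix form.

Answer: (((x+a)*(12+(y*0)))+(3*z))

Derivation:
Start: (((x+a)*((9+3)+(y*0)))+(3*z))
Apply DISTRIBUTE at L (target: ((x+a)*((9+3)+(y*0)))): (((x+a)*((9+3)+(y*0)))+(3*z)) -> ((((x+a)*(9+3))+((x+a)*(y*0)))+(3*z))
Apply DISTRIBUTE at LL (target: ((x+a)*(9+3))): ((((x+a)*(9+3))+((x+a)*(y*0)))+(3*z)) -> (((((x+a)*9)+((x+a)*3))+((x+a)*(y*0)))+(3*z))
Apply FACTOR at LL (target: (((x+a)*9)+((x+a)*3))): (((((x+a)*9)+((x+a)*3))+((x+a)*(y*0)))+(3*z)) -> ((((x+a)*(9+3))+((x+a)*(y*0)))+(3*z))
Apply FACTOR at L (target: (((x+a)*(9+3))+((x+a)*(y*0)))): ((((x+a)*(9+3))+((x+a)*(y*0)))+(3*z)) -> (((x+a)*((9+3)+(y*0)))+(3*z))
Apply SIMPLIFY at LRL (target: (9+3)): (((x+a)*((9+3)+(y*0)))+(3*z)) -> (((x+a)*(12+(y*0)))+(3*z))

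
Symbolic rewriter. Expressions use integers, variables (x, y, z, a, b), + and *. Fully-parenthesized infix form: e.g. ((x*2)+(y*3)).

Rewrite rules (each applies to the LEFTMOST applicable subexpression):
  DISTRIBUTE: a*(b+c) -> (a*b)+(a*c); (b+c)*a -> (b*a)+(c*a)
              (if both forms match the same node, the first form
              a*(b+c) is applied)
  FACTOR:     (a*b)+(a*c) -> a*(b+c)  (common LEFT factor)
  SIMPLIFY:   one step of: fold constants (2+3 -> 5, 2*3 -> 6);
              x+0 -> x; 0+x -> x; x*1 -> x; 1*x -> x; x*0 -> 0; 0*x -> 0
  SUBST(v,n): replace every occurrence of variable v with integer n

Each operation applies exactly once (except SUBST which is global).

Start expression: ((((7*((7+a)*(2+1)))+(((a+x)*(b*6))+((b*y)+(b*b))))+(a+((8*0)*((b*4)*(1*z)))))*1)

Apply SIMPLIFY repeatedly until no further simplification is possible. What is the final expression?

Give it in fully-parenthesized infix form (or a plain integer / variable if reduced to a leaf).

Answer: (((7*((7+a)*3))+(((a+x)*(b*6))+((b*y)+(b*b))))+a)

Derivation:
Start: ((((7*((7+a)*(2+1)))+(((a+x)*(b*6))+((b*y)+(b*b))))+(a+((8*0)*((b*4)*(1*z)))))*1)
Step 1: at root: ((((7*((7+a)*(2+1)))+(((a+x)*(b*6))+((b*y)+(b*b))))+(a+((8*0)*((b*4)*(1*z)))))*1) -> (((7*((7+a)*(2+1)))+(((a+x)*(b*6))+((b*y)+(b*b))))+(a+((8*0)*((b*4)*(1*z))))); overall: ((((7*((7+a)*(2+1)))+(((a+x)*(b*6))+((b*y)+(b*b))))+(a+((8*0)*((b*4)*(1*z)))))*1) -> (((7*((7+a)*(2+1)))+(((a+x)*(b*6))+((b*y)+(b*b))))+(a+((8*0)*((b*4)*(1*z)))))
Step 2: at LLRR: (2+1) -> 3; overall: (((7*((7+a)*(2+1)))+(((a+x)*(b*6))+((b*y)+(b*b))))+(a+((8*0)*((b*4)*(1*z))))) -> (((7*((7+a)*3))+(((a+x)*(b*6))+((b*y)+(b*b))))+(a+((8*0)*((b*4)*(1*z)))))
Step 3: at RRL: (8*0) -> 0; overall: (((7*((7+a)*3))+(((a+x)*(b*6))+((b*y)+(b*b))))+(a+((8*0)*((b*4)*(1*z))))) -> (((7*((7+a)*3))+(((a+x)*(b*6))+((b*y)+(b*b))))+(a+(0*((b*4)*(1*z)))))
Step 4: at RR: (0*((b*4)*(1*z))) -> 0; overall: (((7*((7+a)*3))+(((a+x)*(b*6))+((b*y)+(b*b))))+(a+(0*((b*4)*(1*z))))) -> (((7*((7+a)*3))+(((a+x)*(b*6))+((b*y)+(b*b))))+(a+0))
Step 5: at R: (a+0) -> a; overall: (((7*((7+a)*3))+(((a+x)*(b*6))+((b*y)+(b*b))))+(a+0)) -> (((7*((7+a)*3))+(((a+x)*(b*6))+((b*y)+(b*b))))+a)
Fixed point: (((7*((7+a)*3))+(((a+x)*(b*6))+((b*y)+(b*b))))+a)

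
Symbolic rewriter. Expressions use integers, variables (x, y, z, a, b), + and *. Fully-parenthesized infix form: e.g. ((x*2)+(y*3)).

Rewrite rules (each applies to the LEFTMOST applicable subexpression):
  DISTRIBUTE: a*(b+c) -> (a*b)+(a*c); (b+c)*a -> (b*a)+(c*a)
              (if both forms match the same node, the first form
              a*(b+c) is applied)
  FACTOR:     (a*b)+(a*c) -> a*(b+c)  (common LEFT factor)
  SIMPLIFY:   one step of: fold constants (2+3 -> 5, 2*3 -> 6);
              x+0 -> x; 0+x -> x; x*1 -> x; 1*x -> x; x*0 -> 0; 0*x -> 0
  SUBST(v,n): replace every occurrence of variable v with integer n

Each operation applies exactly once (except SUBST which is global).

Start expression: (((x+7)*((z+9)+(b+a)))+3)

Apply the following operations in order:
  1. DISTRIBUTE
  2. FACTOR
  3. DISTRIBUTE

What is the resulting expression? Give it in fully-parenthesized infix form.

Answer: ((((x+7)*(z+9))+((x+7)*(b+a)))+3)

Derivation:
Start: (((x+7)*((z+9)+(b+a)))+3)
Apply DISTRIBUTE at L (target: ((x+7)*((z+9)+(b+a)))): (((x+7)*((z+9)+(b+a)))+3) -> ((((x+7)*(z+9))+((x+7)*(b+a)))+3)
Apply FACTOR at L (target: (((x+7)*(z+9))+((x+7)*(b+a)))): ((((x+7)*(z+9))+((x+7)*(b+a)))+3) -> (((x+7)*((z+9)+(b+a)))+3)
Apply DISTRIBUTE at L (target: ((x+7)*((z+9)+(b+a)))): (((x+7)*((z+9)+(b+a)))+3) -> ((((x+7)*(z+9))+((x+7)*(b+a)))+3)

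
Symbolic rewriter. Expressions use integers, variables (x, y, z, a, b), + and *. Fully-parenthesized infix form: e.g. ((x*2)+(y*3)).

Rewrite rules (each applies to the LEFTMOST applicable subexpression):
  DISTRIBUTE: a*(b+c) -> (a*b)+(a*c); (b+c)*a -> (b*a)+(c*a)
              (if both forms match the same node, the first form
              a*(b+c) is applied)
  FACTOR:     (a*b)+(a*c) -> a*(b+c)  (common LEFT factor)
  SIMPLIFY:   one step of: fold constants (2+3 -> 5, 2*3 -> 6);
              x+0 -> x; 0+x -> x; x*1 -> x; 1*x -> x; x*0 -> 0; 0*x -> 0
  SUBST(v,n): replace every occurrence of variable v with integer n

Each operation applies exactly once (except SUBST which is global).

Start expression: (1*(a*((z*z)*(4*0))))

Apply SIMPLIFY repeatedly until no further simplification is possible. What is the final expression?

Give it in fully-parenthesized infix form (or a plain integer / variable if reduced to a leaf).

Start: (1*(a*((z*z)*(4*0))))
Step 1: at root: (1*(a*((z*z)*(4*0)))) -> (a*((z*z)*(4*0))); overall: (1*(a*((z*z)*(4*0)))) -> (a*((z*z)*(4*0)))
Step 2: at RR: (4*0) -> 0; overall: (a*((z*z)*(4*0))) -> (a*((z*z)*0))
Step 3: at R: ((z*z)*0) -> 0; overall: (a*((z*z)*0)) -> (a*0)
Step 4: at root: (a*0) -> 0; overall: (a*0) -> 0
Fixed point: 0

Answer: 0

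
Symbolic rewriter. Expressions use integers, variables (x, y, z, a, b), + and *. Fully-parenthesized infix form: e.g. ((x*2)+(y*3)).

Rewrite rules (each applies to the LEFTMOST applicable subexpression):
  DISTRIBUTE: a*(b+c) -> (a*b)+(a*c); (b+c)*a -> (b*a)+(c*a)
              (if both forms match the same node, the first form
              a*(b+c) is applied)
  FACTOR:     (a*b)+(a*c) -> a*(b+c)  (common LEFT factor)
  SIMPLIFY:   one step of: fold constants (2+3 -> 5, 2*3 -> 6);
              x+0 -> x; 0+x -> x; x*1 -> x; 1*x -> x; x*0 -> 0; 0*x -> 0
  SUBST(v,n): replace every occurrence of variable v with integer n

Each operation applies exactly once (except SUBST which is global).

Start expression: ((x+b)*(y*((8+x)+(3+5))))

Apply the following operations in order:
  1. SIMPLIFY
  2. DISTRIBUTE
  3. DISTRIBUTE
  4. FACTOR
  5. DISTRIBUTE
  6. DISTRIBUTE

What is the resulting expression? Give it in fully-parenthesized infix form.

Start: ((x+b)*(y*((8+x)+(3+5))))
Apply SIMPLIFY at RRR (target: (3+5)): ((x+b)*(y*((8+x)+(3+5)))) -> ((x+b)*(y*((8+x)+8)))
Apply DISTRIBUTE at root (target: ((x+b)*(y*((8+x)+8)))): ((x+b)*(y*((8+x)+8))) -> ((x*(y*((8+x)+8)))+(b*(y*((8+x)+8))))
Apply DISTRIBUTE at LR (target: (y*((8+x)+8))): ((x*(y*((8+x)+8)))+(b*(y*((8+x)+8)))) -> ((x*((y*(8+x))+(y*8)))+(b*(y*((8+x)+8))))
Apply FACTOR at LR (target: ((y*(8+x))+(y*8))): ((x*((y*(8+x))+(y*8)))+(b*(y*((8+x)+8)))) -> ((x*(y*((8+x)+8)))+(b*(y*((8+x)+8))))
Apply DISTRIBUTE at LR (target: (y*((8+x)+8))): ((x*(y*((8+x)+8)))+(b*(y*((8+x)+8)))) -> ((x*((y*(8+x))+(y*8)))+(b*(y*((8+x)+8))))
Apply DISTRIBUTE at L (target: (x*((y*(8+x))+(y*8)))): ((x*((y*(8+x))+(y*8)))+(b*(y*((8+x)+8)))) -> (((x*(y*(8+x)))+(x*(y*8)))+(b*(y*((8+x)+8))))

Answer: (((x*(y*(8+x)))+(x*(y*8)))+(b*(y*((8+x)+8))))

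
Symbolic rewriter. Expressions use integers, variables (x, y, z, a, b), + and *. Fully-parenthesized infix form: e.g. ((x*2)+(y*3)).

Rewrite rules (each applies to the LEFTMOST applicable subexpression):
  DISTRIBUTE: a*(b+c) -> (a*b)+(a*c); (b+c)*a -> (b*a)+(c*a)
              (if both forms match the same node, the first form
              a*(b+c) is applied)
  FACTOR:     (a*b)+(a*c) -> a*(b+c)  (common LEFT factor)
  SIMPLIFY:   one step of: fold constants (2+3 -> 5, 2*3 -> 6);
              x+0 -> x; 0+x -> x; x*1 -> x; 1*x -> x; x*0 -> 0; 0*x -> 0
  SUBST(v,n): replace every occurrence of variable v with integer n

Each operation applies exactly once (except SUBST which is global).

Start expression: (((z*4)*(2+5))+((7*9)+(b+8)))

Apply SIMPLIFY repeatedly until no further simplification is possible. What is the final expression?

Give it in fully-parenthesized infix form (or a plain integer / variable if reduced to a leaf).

Answer: (((z*4)*7)+(63+(b+8)))

Derivation:
Start: (((z*4)*(2+5))+((7*9)+(b+8)))
Step 1: at LR: (2+5) -> 7; overall: (((z*4)*(2+5))+((7*9)+(b+8))) -> (((z*4)*7)+((7*9)+(b+8)))
Step 2: at RL: (7*9) -> 63; overall: (((z*4)*7)+((7*9)+(b+8))) -> (((z*4)*7)+(63+(b+8)))
Fixed point: (((z*4)*7)+(63+(b+8)))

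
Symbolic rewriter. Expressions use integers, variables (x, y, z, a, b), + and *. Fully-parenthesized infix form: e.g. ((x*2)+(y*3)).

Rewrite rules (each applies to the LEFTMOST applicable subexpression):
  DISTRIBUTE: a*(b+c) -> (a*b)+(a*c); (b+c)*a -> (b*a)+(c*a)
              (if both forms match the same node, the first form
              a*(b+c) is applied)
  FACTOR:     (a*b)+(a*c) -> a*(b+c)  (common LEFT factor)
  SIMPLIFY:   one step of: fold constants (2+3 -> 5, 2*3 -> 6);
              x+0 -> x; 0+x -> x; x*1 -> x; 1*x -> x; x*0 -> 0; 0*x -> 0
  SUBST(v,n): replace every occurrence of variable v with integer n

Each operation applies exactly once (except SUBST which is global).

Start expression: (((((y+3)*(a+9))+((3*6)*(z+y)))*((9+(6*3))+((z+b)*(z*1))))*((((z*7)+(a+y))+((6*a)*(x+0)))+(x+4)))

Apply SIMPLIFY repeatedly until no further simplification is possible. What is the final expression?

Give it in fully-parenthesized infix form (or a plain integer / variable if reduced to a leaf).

Start: (((((y+3)*(a+9))+((3*6)*(z+y)))*((9+(6*3))+((z+b)*(z*1))))*((((z*7)+(a+y))+((6*a)*(x+0)))+(x+4)))
Step 1: at LLRL: (3*6) -> 18; overall: (((((y+3)*(a+9))+((3*6)*(z+y)))*((9+(6*3))+((z+b)*(z*1))))*((((z*7)+(a+y))+((6*a)*(x+0)))+(x+4))) -> (((((y+3)*(a+9))+(18*(z+y)))*((9+(6*3))+((z+b)*(z*1))))*((((z*7)+(a+y))+((6*a)*(x+0)))+(x+4)))
Step 2: at LRLR: (6*3) -> 18; overall: (((((y+3)*(a+9))+(18*(z+y)))*((9+(6*3))+((z+b)*(z*1))))*((((z*7)+(a+y))+((6*a)*(x+0)))+(x+4))) -> (((((y+3)*(a+9))+(18*(z+y)))*((9+18)+((z+b)*(z*1))))*((((z*7)+(a+y))+((6*a)*(x+0)))+(x+4)))
Step 3: at LRL: (9+18) -> 27; overall: (((((y+3)*(a+9))+(18*(z+y)))*((9+18)+((z+b)*(z*1))))*((((z*7)+(a+y))+((6*a)*(x+0)))+(x+4))) -> (((((y+3)*(a+9))+(18*(z+y)))*(27+((z+b)*(z*1))))*((((z*7)+(a+y))+((6*a)*(x+0)))+(x+4)))
Step 4: at LRRR: (z*1) -> z; overall: (((((y+3)*(a+9))+(18*(z+y)))*(27+((z+b)*(z*1))))*((((z*7)+(a+y))+((6*a)*(x+0)))+(x+4))) -> (((((y+3)*(a+9))+(18*(z+y)))*(27+((z+b)*z)))*((((z*7)+(a+y))+((6*a)*(x+0)))+(x+4)))
Step 5: at RLRR: (x+0) -> x; overall: (((((y+3)*(a+9))+(18*(z+y)))*(27+((z+b)*z)))*((((z*7)+(a+y))+((6*a)*(x+0)))+(x+4))) -> (((((y+3)*(a+9))+(18*(z+y)))*(27+((z+b)*z)))*((((z*7)+(a+y))+((6*a)*x))+(x+4)))
Fixed point: (((((y+3)*(a+9))+(18*(z+y)))*(27+((z+b)*z)))*((((z*7)+(a+y))+((6*a)*x))+(x+4)))

Answer: (((((y+3)*(a+9))+(18*(z+y)))*(27+((z+b)*z)))*((((z*7)+(a+y))+((6*a)*x))+(x+4)))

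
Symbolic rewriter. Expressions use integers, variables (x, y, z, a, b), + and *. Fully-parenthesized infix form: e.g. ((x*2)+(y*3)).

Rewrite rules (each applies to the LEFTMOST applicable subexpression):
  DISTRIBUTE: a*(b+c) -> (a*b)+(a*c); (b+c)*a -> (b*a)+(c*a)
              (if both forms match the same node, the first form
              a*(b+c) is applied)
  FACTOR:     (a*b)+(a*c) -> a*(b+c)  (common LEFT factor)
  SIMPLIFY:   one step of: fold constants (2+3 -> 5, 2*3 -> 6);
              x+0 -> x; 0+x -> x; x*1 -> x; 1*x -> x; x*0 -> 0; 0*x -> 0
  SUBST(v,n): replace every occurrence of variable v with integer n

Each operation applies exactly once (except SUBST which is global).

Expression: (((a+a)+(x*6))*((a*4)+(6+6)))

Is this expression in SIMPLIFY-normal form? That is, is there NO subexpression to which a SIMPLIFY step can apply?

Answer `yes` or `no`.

Answer: no

Derivation:
Expression: (((a+a)+(x*6))*((a*4)+(6+6)))
Scanning for simplifiable subexpressions (pre-order)...
  at root: (((a+a)+(x*6))*((a*4)+(6+6))) (not simplifiable)
  at L: ((a+a)+(x*6)) (not simplifiable)
  at LL: (a+a) (not simplifiable)
  at LR: (x*6) (not simplifiable)
  at R: ((a*4)+(6+6)) (not simplifiable)
  at RL: (a*4) (not simplifiable)
  at RR: (6+6) (SIMPLIFIABLE)
Found simplifiable subexpr at path RR: (6+6)
One SIMPLIFY step would give: (((a+a)+(x*6))*((a*4)+12))
-> NOT in normal form.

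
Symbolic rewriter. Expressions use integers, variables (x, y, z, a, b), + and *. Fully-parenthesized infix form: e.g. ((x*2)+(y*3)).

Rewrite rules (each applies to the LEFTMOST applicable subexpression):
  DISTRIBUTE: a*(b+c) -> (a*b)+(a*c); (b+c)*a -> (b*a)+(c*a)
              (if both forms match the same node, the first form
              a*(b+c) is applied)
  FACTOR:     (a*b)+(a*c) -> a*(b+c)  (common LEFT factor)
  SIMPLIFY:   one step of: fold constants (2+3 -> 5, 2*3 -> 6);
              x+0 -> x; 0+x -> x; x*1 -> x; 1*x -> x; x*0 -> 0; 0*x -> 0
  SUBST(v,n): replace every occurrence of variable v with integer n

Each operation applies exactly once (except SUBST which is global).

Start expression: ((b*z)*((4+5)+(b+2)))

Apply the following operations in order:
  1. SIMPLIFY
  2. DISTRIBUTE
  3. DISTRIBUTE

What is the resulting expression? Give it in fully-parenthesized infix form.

Answer: (((b*z)*9)+(((b*z)*b)+((b*z)*2)))

Derivation:
Start: ((b*z)*((4+5)+(b+2)))
Apply SIMPLIFY at RL (target: (4+5)): ((b*z)*((4+5)+(b+2))) -> ((b*z)*(9+(b+2)))
Apply DISTRIBUTE at root (target: ((b*z)*(9+(b+2)))): ((b*z)*(9+(b+2))) -> (((b*z)*9)+((b*z)*(b+2)))
Apply DISTRIBUTE at R (target: ((b*z)*(b+2))): (((b*z)*9)+((b*z)*(b+2))) -> (((b*z)*9)+(((b*z)*b)+((b*z)*2)))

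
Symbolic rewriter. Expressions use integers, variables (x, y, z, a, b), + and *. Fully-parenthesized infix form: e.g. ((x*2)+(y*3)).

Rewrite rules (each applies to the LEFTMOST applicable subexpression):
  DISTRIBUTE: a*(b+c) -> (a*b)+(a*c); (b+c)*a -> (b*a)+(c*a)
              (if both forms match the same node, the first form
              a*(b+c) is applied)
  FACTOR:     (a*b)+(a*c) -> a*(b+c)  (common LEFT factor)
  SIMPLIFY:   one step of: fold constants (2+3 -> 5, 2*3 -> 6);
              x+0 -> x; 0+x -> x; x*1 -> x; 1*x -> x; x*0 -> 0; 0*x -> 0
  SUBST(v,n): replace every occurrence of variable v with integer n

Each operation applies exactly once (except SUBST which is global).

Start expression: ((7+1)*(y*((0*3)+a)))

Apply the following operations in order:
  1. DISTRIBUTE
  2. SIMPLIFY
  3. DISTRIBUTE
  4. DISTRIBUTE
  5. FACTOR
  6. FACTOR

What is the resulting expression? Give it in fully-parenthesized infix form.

Answer: ((7*(y*(0+a)))+(1*(y*((0*3)+a))))

Derivation:
Start: ((7+1)*(y*((0*3)+a)))
Apply DISTRIBUTE at root (target: ((7+1)*(y*((0*3)+a)))): ((7+1)*(y*((0*3)+a))) -> ((7*(y*((0*3)+a)))+(1*(y*((0*3)+a))))
Apply SIMPLIFY at LRRL (target: (0*3)): ((7*(y*((0*3)+a)))+(1*(y*((0*3)+a)))) -> ((7*(y*(0+a)))+(1*(y*((0*3)+a))))
Apply DISTRIBUTE at LR (target: (y*(0+a))): ((7*(y*(0+a)))+(1*(y*((0*3)+a)))) -> ((7*((y*0)+(y*a)))+(1*(y*((0*3)+a))))
Apply DISTRIBUTE at L (target: (7*((y*0)+(y*a)))): ((7*((y*0)+(y*a)))+(1*(y*((0*3)+a)))) -> (((7*(y*0))+(7*(y*a)))+(1*(y*((0*3)+a))))
Apply FACTOR at L (target: ((7*(y*0))+(7*(y*a)))): (((7*(y*0))+(7*(y*a)))+(1*(y*((0*3)+a)))) -> ((7*((y*0)+(y*a)))+(1*(y*((0*3)+a))))
Apply FACTOR at LR (target: ((y*0)+(y*a))): ((7*((y*0)+(y*a)))+(1*(y*((0*3)+a)))) -> ((7*(y*(0+a)))+(1*(y*((0*3)+a))))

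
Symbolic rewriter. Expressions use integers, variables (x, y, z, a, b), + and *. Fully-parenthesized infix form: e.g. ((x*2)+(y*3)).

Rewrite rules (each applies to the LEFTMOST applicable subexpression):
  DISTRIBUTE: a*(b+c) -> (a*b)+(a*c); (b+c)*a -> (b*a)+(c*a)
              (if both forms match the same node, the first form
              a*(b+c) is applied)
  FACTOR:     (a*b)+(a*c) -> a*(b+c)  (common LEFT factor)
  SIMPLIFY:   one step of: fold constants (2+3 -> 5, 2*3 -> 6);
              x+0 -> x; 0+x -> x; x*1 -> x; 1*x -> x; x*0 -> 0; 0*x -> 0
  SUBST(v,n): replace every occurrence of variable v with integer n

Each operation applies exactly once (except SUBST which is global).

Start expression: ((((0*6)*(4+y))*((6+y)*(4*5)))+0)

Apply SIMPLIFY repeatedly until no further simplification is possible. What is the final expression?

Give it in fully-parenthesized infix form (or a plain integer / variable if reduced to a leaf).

Answer: 0

Derivation:
Start: ((((0*6)*(4+y))*((6+y)*(4*5)))+0)
Step 1: at root: ((((0*6)*(4+y))*((6+y)*(4*5)))+0) -> (((0*6)*(4+y))*((6+y)*(4*5))); overall: ((((0*6)*(4+y))*((6+y)*(4*5)))+0) -> (((0*6)*(4+y))*((6+y)*(4*5)))
Step 2: at LL: (0*6) -> 0; overall: (((0*6)*(4+y))*((6+y)*(4*5))) -> ((0*(4+y))*((6+y)*(4*5)))
Step 3: at L: (0*(4+y)) -> 0; overall: ((0*(4+y))*((6+y)*(4*5))) -> (0*((6+y)*(4*5)))
Step 4: at root: (0*((6+y)*(4*5))) -> 0; overall: (0*((6+y)*(4*5))) -> 0
Fixed point: 0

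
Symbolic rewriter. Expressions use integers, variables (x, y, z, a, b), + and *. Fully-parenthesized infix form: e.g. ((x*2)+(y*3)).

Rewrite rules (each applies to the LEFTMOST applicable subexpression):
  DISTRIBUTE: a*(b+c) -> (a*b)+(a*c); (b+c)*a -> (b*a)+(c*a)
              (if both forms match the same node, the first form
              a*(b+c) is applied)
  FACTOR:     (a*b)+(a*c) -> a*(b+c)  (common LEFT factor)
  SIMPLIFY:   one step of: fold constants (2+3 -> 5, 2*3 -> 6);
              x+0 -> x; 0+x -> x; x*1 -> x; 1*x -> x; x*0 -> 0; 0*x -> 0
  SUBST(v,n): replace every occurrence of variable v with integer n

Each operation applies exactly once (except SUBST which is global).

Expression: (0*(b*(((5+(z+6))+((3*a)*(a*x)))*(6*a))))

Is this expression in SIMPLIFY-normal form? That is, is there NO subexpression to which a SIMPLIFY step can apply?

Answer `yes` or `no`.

Expression: (0*(b*(((5+(z+6))+((3*a)*(a*x)))*(6*a))))
Scanning for simplifiable subexpressions (pre-order)...
  at root: (0*(b*(((5+(z+6))+((3*a)*(a*x)))*(6*a)))) (SIMPLIFIABLE)
  at R: (b*(((5+(z+6))+((3*a)*(a*x)))*(6*a))) (not simplifiable)
  at RR: (((5+(z+6))+((3*a)*(a*x)))*(6*a)) (not simplifiable)
  at RRL: ((5+(z+6))+((3*a)*(a*x))) (not simplifiable)
  at RRLL: (5+(z+6)) (not simplifiable)
  at RRLLR: (z+6) (not simplifiable)
  at RRLR: ((3*a)*(a*x)) (not simplifiable)
  at RRLRL: (3*a) (not simplifiable)
  at RRLRR: (a*x) (not simplifiable)
  at RRR: (6*a) (not simplifiable)
Found simplifiable subexpr at path root: (0*(b*(((5+(z+6))+((3*a)*(a*x)))*(6*a))))
One SIMPLIFY step would give: 0
-> NOT in normal form.

Answer: no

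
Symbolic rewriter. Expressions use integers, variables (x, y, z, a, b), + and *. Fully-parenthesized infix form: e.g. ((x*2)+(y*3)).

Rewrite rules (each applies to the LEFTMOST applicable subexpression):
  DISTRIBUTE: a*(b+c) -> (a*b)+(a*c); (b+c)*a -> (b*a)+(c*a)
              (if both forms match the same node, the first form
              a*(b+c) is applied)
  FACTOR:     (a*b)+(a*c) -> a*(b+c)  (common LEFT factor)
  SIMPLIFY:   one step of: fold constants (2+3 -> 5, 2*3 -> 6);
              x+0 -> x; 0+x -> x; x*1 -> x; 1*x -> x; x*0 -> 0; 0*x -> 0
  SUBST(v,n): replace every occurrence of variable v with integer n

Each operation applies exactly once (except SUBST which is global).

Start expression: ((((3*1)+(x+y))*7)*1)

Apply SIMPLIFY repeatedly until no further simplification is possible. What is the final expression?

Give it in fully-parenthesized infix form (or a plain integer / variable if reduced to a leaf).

Start: ((((3*1)+(x+y))*7)*1)
Step 1: at root: ((((3*1)+(x+y))*7)*1) -> (((3*1)+(x+y))*7); overall: ((((3*1)+(x+y))*7)*1) -> (((3*1)+(x+y))*7)
Step 2: at LL: (3*1) -> 3; overall: (((3*1)+(x+y))*7) -> ((3+(x+y))*7)
Fixed point: ((3+(x+y))*7)

Answer: ((3+(x+y))*7)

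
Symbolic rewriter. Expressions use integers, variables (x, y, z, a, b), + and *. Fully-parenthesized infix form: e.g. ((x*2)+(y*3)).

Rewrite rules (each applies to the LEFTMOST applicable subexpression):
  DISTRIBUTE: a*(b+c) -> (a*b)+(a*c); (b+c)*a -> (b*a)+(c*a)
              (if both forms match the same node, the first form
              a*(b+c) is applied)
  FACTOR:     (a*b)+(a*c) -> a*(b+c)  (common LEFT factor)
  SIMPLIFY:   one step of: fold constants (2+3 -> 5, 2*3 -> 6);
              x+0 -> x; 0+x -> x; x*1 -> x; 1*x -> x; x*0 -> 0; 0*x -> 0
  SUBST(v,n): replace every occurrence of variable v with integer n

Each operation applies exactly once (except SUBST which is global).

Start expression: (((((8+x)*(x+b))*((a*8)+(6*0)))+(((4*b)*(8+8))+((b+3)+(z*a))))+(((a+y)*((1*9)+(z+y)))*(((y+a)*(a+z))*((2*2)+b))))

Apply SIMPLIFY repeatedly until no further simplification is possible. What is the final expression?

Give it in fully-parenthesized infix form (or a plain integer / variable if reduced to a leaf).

Answer: (((((8+x)*(x+b))*(a*8))+(((4*b)*16)+((b+3)+(z*a))))+(((a+y)*(9+(z+y)))*(((y+a)*(a+z))*(4+b))))

Derivation:
Start: (((((8+x)*(x+b))*((a*8)+(6*0)))+(((4*b)*(8+8))+((b+3)+(z*a))))+(((a+y)*((1*9)+(z+y)))*(((y+a)*(a+z))*((2*2)+b))))
Step 1: at LLRR: (6*0) -> 0; overall: (((((8+x)*(x+b))*((a*8)+(6*0)))+(((4*b)*(8+8))+((b+3)+(z*a))))+(((a+y)*((1*9)+(z+y)))*(((y+a)*(a+z))*((2*2)+b)))) -> (((((8+x)*(x+b))*((a*8)+0))+(((4*b)*(8+8))+((b+3)+(z*a))))+(((a+y)*((1*9)+(z+y)))*(((y+a)*(a+z))*((2*2)+b))))
Step 2: at LLR: ((a*8)+0) -> (a*8); overall: (((((8+x)*(x+b))*((a*8)+0))+(((4*b)*(8+8))+((b+3)+(z*a))))+(((a+y)*((1*9)+(z+y)))*(((y+a)*(a+z))*((2*2)+b)))) -> (((((8+x)*(x+b))*(a*8))+(((4*b)*(8+8))+((b+3)+(z*a))))+(((a+y)*((1*9)+(z+y)))*(((y+a)*(a+z))*((2*2)+b))))
Step 3: at LRLR: (8+8) -> 16; overall: (((((8+x)*(x+b))*(a*8))+(((4*b)*(8+8))+((b+3)+(z*a))))+(((a+y)*((1*9)+(z+y)))*(((y+a)*(a+z))*((2*2)+b)))) -> (((((8+x)*(x+b))*(a*8))+(((4*b)*16)+((b+3)+(z*a))))+(((a+y)*((1*9)+(z+y)))*(((y+a)*(a+z))*((2*2)+b))))
Step 4: at RLRL: (1*9) -> 9; overall: (((((8+x)*(x+b))*(a*8))+(((4*b)*16)+((b+3)+(z*a))))+(((a+y)*((1*9)+(z+y)))*(((y+a)*(a+z))*((2*2)+b)))) -> (((((8+x)*(x+b))*(a*8))+(((4*b)*16)+((b+3)+(z*a))))+(((a+y)*(9+(z+y)))*(((y+a)*(a+z))*((2*2)+b))))
Step 5: at RRRL: (2*2) -> 4; overall: (((((8+x)*(x+b))*(a*8))+(((4*b)*16)+((b+3)+(z*a))))+(((a+y)*(9+(z+y)))*(((y+a)*(a+z))*((2*2)+b)))) -> (((((8+x)*(x+b))*(a*8))+(((4*b)*16)+((b+3)+(z*a))))+(((a+y)*(9+(z+y)))*(((y+a)*(a+z))*(4+b))))
Fixed point: (((((8+x)*(x+b))*(a*8))+(((4*b)*16)+((b+3)+(z*a))))+(((a+y)*(9+(z+y)))*(((y+a)*(a+z))*(4+b))))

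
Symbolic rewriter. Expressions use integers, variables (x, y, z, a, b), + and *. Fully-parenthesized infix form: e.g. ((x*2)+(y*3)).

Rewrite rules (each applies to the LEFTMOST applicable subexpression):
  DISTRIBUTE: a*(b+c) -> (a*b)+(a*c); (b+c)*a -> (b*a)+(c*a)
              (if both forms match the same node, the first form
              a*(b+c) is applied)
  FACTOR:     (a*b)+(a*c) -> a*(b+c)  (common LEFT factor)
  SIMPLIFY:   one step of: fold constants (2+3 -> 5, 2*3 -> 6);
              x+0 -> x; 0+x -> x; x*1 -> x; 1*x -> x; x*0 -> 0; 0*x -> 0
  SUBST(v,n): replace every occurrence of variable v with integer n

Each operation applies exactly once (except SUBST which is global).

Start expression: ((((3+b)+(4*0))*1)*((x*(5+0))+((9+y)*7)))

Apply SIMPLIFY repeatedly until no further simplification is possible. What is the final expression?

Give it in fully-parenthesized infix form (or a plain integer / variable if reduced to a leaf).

Start: ((((3+b)+(4*0))*1)*((x*(5+0))+((9+y)*7)))
Step 1: at L: (((3+b)+(4*0))*1) -> ((3+b)+(4*0)); overall: ((((3+b)+(4*0))*1)*((x*(5+0))+((9+y)*7))) -> (((3+b)+(4*0))*((x*(5+0))+((9+y)*7)))
Step 2: at LR: (4*0) -> 0; overall: (((3+b)+(4*0))*((x*(5+0))+((9+y)*7))) -> (((3+b)+0)*((x*(5+0))+((9+y)*7)))
Step 3: at L: ((3+b)+0) -> (3+b); overall: (((3+b)+0)*((x*(5+0))+((9+y)*7))) -> ((3+b)*((x*(5+0))+((9+y)*7)))
Step 4: at RLR: (5+0) -> 5; overall: ((3+b)*((x*(5+0))+((9+y)*7))) -> ((3+b)*((x*5)+((9+y)*7)))
Fixed point: ((3+b)*((x*5)+((9+y)*7)))

Answer: ((3+b)*((x*5)+((9+y)*7)))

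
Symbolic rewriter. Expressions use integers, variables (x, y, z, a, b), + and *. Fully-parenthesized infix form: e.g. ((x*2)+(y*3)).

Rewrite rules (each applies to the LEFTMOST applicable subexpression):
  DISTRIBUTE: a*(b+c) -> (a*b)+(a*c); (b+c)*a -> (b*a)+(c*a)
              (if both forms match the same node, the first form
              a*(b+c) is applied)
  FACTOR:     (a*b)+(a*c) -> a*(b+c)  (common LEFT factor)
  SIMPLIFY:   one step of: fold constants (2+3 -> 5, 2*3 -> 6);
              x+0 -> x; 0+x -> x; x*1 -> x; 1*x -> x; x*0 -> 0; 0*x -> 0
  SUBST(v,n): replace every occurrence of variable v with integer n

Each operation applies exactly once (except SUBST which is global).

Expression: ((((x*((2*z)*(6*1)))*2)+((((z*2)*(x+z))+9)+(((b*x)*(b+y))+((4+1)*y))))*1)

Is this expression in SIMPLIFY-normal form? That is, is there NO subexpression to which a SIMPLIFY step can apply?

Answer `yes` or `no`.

Answer: no

Derivation:
Expression: ((((x*((2*z)*(6*1)))*2)+((((z*2)*(x+z))+9)+(((b*x)*(b+y))+((4+1)*y))))*1)
Scanning for simplifiable subexpressions (pre-order)...
  at root: ((((x*((2*z)*(6*1)))*2)+((((z*2)*(x+z))+9)+(((b*x)*(b+y))+((4+1)*y))))*1) (SIMPLIFIABLE)
  at L: (((x*((2*z)*(6*1)))*2)+((((z*2)*(x+z))+9)+(((b*x)*(b+y))+((4+1)*y)))) (not simplifiable)
  at LL: ((x*((2*z)*(6*1)))*2) (not simplifiable)
  at LLL: (x*((2*z)*(6*1))) (not simplifiable)
  at LLLR: ((2*z)*(6*1)) (not simplifiable)
  at LLLRL: (2*z) (not simplifiable)
  at LLLRR: (6*1) (SIMPLIFIABLE)
  at LR: ((((z*2)*(x+z))+9)+(((b*x)*(b+y))+((4+1)*y))) (not simplifiable)
  at LRL: (((z*2)*(x+z))+9) (not simplifiable)
  at LRLL: ((z*2)*(x+z)) (not simplifiable)
  at LRLLL: (z*2) (not simplifiable)
  at LRLLR: (x+z) (not simplifiable)
  at LRR: (((b*x)*(b+y))+((4+1)*y)) (not simplifiable)
  at LRRL: ((b*x)*(b+y)) (not simplifiable)
  at LRRLL: (b*x) (not simplifiable)
  at LRRLR: (b+y) (not simplifiable)
  at LRRR: ((4+1)*y) (not simplifiable)
  at LRRRL: (4+1) (SIMPLIFIABLE)
Found simplifiable subexpr at path root: ((((x*((2*z)*(6*1)))*2)+((((z*2)*(x+z))+9)+(((b*x)*(b+y))+((4+1)*y))))*1)
One SIMPLIFY step would give: (((x*((2*z)*(6*1)))*2)+((((z*2)*(x+z))+9)+(((b*x)*(b+y))+((4+1)*y))))
-> NOT in normal form.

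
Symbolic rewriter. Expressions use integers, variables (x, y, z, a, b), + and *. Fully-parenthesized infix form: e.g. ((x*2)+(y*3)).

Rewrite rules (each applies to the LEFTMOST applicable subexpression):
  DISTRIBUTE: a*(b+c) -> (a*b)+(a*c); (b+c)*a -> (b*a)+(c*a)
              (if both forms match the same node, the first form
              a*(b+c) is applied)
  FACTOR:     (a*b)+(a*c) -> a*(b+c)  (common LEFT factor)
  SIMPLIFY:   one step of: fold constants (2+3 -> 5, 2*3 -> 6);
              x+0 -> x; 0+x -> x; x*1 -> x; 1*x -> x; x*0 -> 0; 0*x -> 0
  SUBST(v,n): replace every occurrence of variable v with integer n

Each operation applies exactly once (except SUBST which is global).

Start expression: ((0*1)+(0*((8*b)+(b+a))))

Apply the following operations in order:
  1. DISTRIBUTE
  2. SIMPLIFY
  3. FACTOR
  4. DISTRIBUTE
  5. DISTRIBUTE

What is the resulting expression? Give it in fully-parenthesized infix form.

Start: ((0*1)+(0*((8*b)+(b+a))))
Apply DISTRIBUTE at R (target: (0*((8*b)+(b+a)))): ((0*1)+(0*((8*b)+(b+a)))) -> ((0*1)+((0*(8*b))+(0*(b+a))))
Apply SIMPLIFY at L (target: (0*1)): ((0*1)+((0*(8*b))+(0*(b+a)))) -> (0+((0*(8*b))+(0*(b+a))))
Apply FACTOR at R (target: ((0*(8*b))+(0*(b+a)))): (0+((0*(8*b))+(0*(b+a)))) -> (0+(0*((8*b)+(b+a))))
Apply DISTRIBUTE at R (target: (0*((8*b)+(b+a)))): (0+(0*((8*b)+(b+a)))) -> (0+((0*(8*b))+(0*(b+a))))
Apply DISTRIBUTE at RR (target: (0*(b+a))): (0+((0*(8*b))+(0*(b+a)))) -> (0+((0*(8*b))+((0*b)+(0*a))))

Answer: (0+((0*(8*b))+((0*b)+(0*a))))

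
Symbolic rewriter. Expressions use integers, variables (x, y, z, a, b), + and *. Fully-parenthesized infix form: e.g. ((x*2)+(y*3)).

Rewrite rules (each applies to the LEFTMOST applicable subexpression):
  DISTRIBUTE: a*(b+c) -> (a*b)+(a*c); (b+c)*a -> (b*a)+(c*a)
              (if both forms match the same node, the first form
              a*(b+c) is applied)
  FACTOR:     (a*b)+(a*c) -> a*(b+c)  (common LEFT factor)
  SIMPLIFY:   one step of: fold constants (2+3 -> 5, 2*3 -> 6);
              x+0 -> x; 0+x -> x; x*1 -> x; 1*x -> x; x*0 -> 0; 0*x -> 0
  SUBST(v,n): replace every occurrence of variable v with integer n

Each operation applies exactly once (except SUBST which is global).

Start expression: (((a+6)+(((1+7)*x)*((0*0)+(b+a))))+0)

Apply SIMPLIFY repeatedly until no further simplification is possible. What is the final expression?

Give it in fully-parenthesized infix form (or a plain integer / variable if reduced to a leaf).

Answer: ((a+6)+((8*x)*(b+a)))

Derivation:
Start: (((a+6)+(((1+7)*x)*((0*0)+(b+a))))+0)
Step 1: at root: (((a+6)+(((1+7)*x)*((0*0)+(b+a))))+0) -> ((a+6)+(((1+7)*x)*((0*0)+(b+a)))); overall: (((a+6)+(((1+7)*x)*((0*0)+(b+a))))+0) -> ((a+6)+(((1+7)*x)*((0*0)+(b+a))))
Step 2: at RLL: (1+7) -> 8; overall: ((a+6)+(((1+7)*x)*((0*0)+(b+a)))) -> ((a+6)+((8*x)*((0*0)+(b+a))))
Step 3: at RRL: (0*0) -> 0; overall: ((a+6)+((8*x)*((0*0)+(b+a)))) -> ((a+6)+((8*x)*(0+(b+a))))
Step 4: at RR: (0+(b+a)) -> (b+a); overall: ((a+6)+((8*x)*(0+(b+a)))) -> ((a+6)+((8*x)*(b+a)))
Fixed point: ((a+6)+((8*x)*(b+a)))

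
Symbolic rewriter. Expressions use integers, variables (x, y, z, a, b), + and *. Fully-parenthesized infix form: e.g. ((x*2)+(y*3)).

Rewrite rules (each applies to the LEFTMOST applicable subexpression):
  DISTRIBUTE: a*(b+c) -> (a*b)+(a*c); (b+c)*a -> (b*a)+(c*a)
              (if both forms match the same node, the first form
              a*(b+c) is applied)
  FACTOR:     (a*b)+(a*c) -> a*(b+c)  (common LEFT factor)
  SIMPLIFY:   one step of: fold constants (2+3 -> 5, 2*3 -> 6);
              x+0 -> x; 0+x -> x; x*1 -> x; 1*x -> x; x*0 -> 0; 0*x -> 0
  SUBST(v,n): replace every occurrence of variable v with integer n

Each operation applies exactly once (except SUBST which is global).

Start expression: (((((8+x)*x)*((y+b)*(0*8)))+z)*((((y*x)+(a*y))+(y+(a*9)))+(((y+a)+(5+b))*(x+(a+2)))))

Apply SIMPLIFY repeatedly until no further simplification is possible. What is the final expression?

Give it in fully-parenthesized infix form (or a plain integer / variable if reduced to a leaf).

Start: (((((8+x)*x)*((y+b)*(0*8)))+z)*((((y*x)+(a*y))+(y+(a*9)))+(((y+a)+(5+b))*(x+(a+2)))))
Step 1: at LLRR: (0*8) -> 0; overall: (((((8+x)*x)*((y+b)*(0*8)))+z)*((((y*x)+(a*y))+(y+(a*9)))+(((y+a)+(5+b))*(x+(a+2))))) -> (((((8+x)*x)*((y+b)*0))+z)*((((y*x)+(a*y))+(y+(a*9)))+(((y+a)+(5+b))*(x+(a+2)))))
Step 2: at LLR: ((y+b)*0) -> 0; overall: (((((8+x)*x)*((y+b)*0))+z)*((((y*x)+(a*y))+(y+(a*9)))+(((y+a)+(5+b))*(x+(a+2))))) -> (((((8+x)*x)*0)+z)*((((y*x)+(a*y))+(y+(a*9)))+(((y+a)+(5+b))*(x+(a+2)))))
Step 3: at LL: (((8+x)*x)*0) -> 0; overall: (((((8+x)*x)*0)+z)*((((y*x)+(a*y))+(y+(a*9)))+(((y+a)+(5+b))*(x+(a+2))))) -> ((0+z)*((((y*x)+(a*y))+(y+(a*9)))+(((y+a)+(5+b))*(x+(a+2)))))
Step 4: at L: (0+z) -> z; overall: ((0+z)*((((y*x)+(a*y))+(y+(a*9)))+(((y+a)+(5+b))*(x+(a+2))))) -> (z*((((y*x)+(a*y))+(y+(a*9)))+(((y+a)+(5+b))*(x+(a+2)))))
Fixed point: (z*((((y*x)+(a*y))+(y+(a*9)))+(((y+a)+(5+b))*(x+(a+2)))))

Answer: (z*((((y*x)+(a*y))+(y+(a*9)))+(((y+a)+(5+b))*(x+(a+2)))))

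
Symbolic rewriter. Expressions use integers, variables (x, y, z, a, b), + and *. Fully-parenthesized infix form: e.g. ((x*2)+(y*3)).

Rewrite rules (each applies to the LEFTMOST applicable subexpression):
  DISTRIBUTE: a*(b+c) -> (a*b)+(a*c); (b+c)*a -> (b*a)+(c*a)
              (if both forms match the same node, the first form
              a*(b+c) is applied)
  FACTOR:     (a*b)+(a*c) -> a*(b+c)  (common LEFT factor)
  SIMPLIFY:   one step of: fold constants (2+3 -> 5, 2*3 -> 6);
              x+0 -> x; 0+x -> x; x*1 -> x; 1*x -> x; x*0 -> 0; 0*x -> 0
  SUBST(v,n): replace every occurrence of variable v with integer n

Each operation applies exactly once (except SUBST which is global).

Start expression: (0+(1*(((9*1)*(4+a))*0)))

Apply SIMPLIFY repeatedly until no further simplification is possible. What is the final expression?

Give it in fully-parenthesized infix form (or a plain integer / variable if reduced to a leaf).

Start: (0+(1*(((9*1)*(4+a))*0)))
Step 1: at root: (0+(1*(((9*1)*(4+a))*0))) -> (1*(((9*1)*(4+a))*0)); overall: (0+(1*(((9*1)*(4+a))*0))) -> (1*(((9*1)*(4+a))*0))
Step 2: at root: (1*(((9*1)*(4+a))*0)) -> (((9*1)*(4+a))*0); overall: (1*(((9*1)*(4+a))*0)) -> (((9*1)*(4+a))*0)
Step 3: at root: (((9*1)*(4+a))*0) -> 0; overall: (((9*1)*(4+a))*0) -> 0
Fixed point: 0

Answer: 0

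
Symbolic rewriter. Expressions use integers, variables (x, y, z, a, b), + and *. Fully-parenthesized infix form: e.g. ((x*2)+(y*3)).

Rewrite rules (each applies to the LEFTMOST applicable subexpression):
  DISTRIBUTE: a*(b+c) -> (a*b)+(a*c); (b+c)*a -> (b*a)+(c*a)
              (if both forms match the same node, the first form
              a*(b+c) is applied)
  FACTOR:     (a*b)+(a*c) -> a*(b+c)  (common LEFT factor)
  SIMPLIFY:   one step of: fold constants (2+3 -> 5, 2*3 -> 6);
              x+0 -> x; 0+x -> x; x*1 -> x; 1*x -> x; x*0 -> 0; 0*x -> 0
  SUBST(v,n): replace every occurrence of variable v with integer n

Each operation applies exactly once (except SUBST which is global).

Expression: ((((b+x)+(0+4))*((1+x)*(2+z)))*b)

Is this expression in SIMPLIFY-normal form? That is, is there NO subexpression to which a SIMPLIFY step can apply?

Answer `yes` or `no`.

Expression: ((((b+x)+(0+4))*((1+x)*(2+z)))*b)
Scanning for simplifiable subexpressions (pre-order)...
  at root: ((((b+x)+(0+4))*((1+x)*(2+z)))*b) (not simplifiable)
  at L: (((b+x)+(0+4))*((1+x)*(2+z))) (not simplifiable)
  at LL: ((b+x)+(0+4)) (not simplifiable)
  at LLL: (b+x) (not simplifiable)
  at LLR: (0+4) (SIMPLIFIABLE)
  at LR: ((1+x)*(2+z)) (not simplifiable)
  at LRL: (1+x) (not simplifiable)
  at LRR: (2+z) (not simplifiable)
Found simplifiable subexpr at path LLR: (0+4)
One SIMPLIFY step would give: ((((b+x)+4)*((1+x)*(2+z)))*b)
-> NOT in normal form.

Answer: no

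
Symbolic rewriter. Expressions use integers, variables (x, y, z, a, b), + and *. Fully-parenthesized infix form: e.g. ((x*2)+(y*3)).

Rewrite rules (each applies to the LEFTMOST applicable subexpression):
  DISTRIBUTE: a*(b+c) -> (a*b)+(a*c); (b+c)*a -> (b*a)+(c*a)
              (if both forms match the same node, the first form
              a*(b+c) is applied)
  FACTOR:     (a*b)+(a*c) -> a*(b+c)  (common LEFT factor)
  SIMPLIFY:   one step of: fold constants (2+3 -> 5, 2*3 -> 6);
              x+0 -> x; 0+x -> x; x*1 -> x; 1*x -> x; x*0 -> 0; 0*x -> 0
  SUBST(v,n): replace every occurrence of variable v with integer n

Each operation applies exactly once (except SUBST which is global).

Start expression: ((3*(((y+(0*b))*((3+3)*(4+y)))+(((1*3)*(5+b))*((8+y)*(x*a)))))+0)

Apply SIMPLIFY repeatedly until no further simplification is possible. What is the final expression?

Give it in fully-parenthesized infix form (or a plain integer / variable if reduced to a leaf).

Answer: (3*((y*(6*(4+y)))+((3*(5+b))*((8+y)*(x*a)))))

Derivation:
Start: ((3*(((y+(0*b))*((3+3)*(4+y)))+(((1*3)*(5+b))*((8+y)*(x*a)))))+0)
Step 1: at root: ((3*(((y+(0*b))*((3+3)*(4+y)))+(((1*3)*(5+b))*((8+y)*(x*a)))))+0) -> (3*(((y+(0*b))*((3+3)*(4+y)))+(((1*3)*(5+b))*((8+y)*(x*a))))); overall: ((3*(((y+(0*b))*((3+3)*(4+y)))+(((1*3)*(5+b))*((8+y)*(x*a)))))+0) -> (3*(((y+(0*b))*((3+3)*(4+y)))+(((1*3)*(5+b))*((8+y)*(x*a)))))
Step 2: at RLLR: (0*b) -> 0; overall: (3*(((y+(0*b))*((3+3)*(4+y)))+(((1*3)*(5+b))*((8+y)*(x*a))))) -> (3*(((y+0)*((3+3)*(4+y)))+(((1*3)*(5+b))*((8+y)*(x*a)))))
Step 3: at RLL: (y+0) -> y; overall: (3*(((y+0)*((3+3)*(4+y)))+(((1*3)*(5+b))*((8+y)*(x*a))))) -> (3*((y*((3+3)*(4+y)))+(((1*3)*(5+b))*((8+y)*(x*a)))))
Step 4: at RLRL: (3+3) -> 6; overall: (3*((y*((3+3)*(4+y)))+(((1*3)*(5+b))*((8+y)*(x*a))))) -> (3*((y*(6*(4+y)))+(((1*3)*(5+b))*((8+y)*(x*a)))))
Step 5: at RRLL: (1*3) -> 3; overall: (3*((y*(6*(4+y)))+(((1*3)*(5+b))*((8+y)*(x*a))))) -> (3*((y*(6*(4+y)))+((3*(5+b))*((8+y)*(x*a)))))
Fixed point: (3*((y*(6*(4+y)))+((3*(5+b))*((8+y)*(x*a)))))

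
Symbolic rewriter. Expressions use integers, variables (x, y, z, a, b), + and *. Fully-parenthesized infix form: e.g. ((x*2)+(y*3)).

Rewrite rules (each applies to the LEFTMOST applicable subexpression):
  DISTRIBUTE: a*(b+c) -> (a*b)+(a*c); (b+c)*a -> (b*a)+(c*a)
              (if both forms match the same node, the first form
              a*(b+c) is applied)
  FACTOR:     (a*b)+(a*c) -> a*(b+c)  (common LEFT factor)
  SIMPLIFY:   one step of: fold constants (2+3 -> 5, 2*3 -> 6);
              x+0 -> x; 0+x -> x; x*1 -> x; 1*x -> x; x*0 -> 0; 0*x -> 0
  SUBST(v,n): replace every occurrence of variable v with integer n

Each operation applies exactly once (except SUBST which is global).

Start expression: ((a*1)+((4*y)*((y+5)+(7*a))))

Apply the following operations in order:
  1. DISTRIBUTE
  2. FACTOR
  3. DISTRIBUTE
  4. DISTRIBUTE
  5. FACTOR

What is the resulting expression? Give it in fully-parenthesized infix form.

Start: ((a*1)+((4*y)*((y+5)+(7*a))))
Apply DISTRIBUTE at R (target: ((4*y)*((y+5)+(7*a)))): ((a*1)+((4*y)*((y+5)+(7*a)))) -> ((a*1)+(((4*y)*(y+5))+((4*y)*(7*a))))
Apply FACTOR at R (target: (((4*y)*(y+5))+((4*y)*(7*a)))): ((a*1)+(((4*y)*(y+5))+((4*y)*(7*a)))) -> ((a*1)+((4*y)*((y+5)+(7*a))))
Apply DISTRIBUTE at R (target: ((4*y)*((y+5)+(7*a)))): ((a*1)+((4*y)*((y+5)+(7*a)))) -> ((a*1)+(((4*y)*(y+5))+((4*y)*(7*a))))
Apply DISTRIBUTE at RL (target: ((4*y)*(y+5))): ((a*1)+(((4*y)*(y+5))+((4*y)*(7*a)))) -> ((a*1)+((((4*y)*y)+((4*y)*5))+((4*y)*(7*a))))
Apply FACTOR at RL (target: (((4*y)*y)+((4*y)*5))): ((a*1)+((((4*y)*y)+((4*y)*5))+((4*y)*(7*a)))) -> ((a*1)+(((4*y)*(y+5))+((4*y)*(7*a))))

Answer: ((a*1)+(((4*y)*(y+5))+((4*y)*(7*a))))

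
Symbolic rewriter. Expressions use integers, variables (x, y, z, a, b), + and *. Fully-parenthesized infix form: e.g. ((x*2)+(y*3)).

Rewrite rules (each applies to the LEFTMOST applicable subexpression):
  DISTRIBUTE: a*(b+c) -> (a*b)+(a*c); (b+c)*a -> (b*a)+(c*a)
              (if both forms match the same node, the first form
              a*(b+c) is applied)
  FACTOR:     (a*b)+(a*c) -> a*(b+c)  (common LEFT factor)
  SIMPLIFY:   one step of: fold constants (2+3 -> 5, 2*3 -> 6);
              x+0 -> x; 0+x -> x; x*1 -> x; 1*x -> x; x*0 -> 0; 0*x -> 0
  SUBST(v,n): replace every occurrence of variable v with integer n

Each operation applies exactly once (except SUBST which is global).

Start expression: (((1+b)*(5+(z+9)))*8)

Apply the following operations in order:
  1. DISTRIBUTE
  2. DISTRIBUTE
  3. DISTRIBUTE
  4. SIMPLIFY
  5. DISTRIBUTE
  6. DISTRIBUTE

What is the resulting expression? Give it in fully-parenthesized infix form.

Start: (((1+b)*(5+(z+9)))*8)
Apply DISTRIBUTE at L (target: ((1+b)*(5+(z+9)))): (((1+b)*(5+(z+9)))*8) -> ((((1+b)*5)+((1+b)*(z+9)))*8)
Apply DISTRIBUTE at root (target: ((((1+b)*5)+((1+b)*(z+9)))*8)): ((((1+b)*5)+((1+b)*(z+9)))*8) -> ((((1+b)*5)*8)+(((1+b)*(z+9))*8))
Apply DISTRIBUTE at LL (target: ((1+b)*5)): ((((1+b)*5)*8)+(((1+b)*(z+9))*8)) -> ((((1*5)+(b*5))*8)+(((1+b)*(z+9))*8))
Apply SIMPLIFY at LLL (target: (1*5)): ((((1*5)+(b*5))*8)+(((1+b)*(z+9))*8)) -> (((5+(b*5))*8)+(((1+b)*(z+9))*8))
Apply DISTRIBUTE at L (target: ((5+(b*5))*8)): (((5+(b*5))*8)+(((1+b)*(z+9))*8)) -> (((5*8)+((b*5)*8))+(((1+b)*(z+9))*8))
Apply DISTRIBUTE at RL (target: ((1+b)*(z+9))): (((5*8)+((b*5)*8))+(((1+b)*(z+9))*8)) -> (((5*8)+((b*5)*8))+((((1+b)*z)+((1+b)*9))*8))

Answer: (((5*8)+((b*5)*8))+((((1+b)*z)+((1+b)*9))*8))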